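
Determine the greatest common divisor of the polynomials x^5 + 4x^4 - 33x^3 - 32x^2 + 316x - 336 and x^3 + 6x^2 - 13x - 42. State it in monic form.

x^2 + 4x - 21

By polynomial division,
  x^5 + 4x^4 - 33x^3 - 32x^2 + 316x - 336 = (x^2 - 2x - 8)(x^3 + 6x^2 - 13x - 42) + (32x^2 + 128x - 672)
  x^3 + 6x^2 - 13x - 42 = ((1/32)x + 1/16)(32x^2 + 128x - 672) + (0)
Last nonzero remainder: 32x^2 + 128x - 672. Dividing through by 32 gives the monic gcd x^2 + 4x - 21.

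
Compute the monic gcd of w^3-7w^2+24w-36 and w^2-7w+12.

Apply the Euclidean algorithm:
  w^3-7w^2+24w-36 = (w)(w^2-7w+12) + (12w-36)
  w^2-7w+12 = ((1/12)w-1/3)(12w-36) + (0)
Last nonzero remainder: 12w-36. Dividing through by 12 gives the monic gcd w-3.

w-3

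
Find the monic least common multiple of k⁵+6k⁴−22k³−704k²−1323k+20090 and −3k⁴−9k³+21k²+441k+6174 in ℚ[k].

Euclidean algorithm in ℚ[k]:
  k⁵+6k⁴−22k³−704k²−1323k+20090 = (−(1/3)k−1)(−3k⁴−9k³+21k²+441k+6174) + (−24k³−536k²+1176k+26264)
  −3k⁴−9k³+21k²+441k+6174 = ((1/8)k−29/12)(−24k³−536k²+1176k+26264) + (−(4264/3)k²+208936/3)
  −24k³−536k²+1176k+26264 = ((9/533)k+201/533)(−(4264/3)k²+208936/3) + (0)
Last nonzero remainder: −(4264/3)k²+208936/3. Dividing through by −4264/3 gives the monic gcd k²−49.
Then lcm(f, g) = f·g / gcd(f, g); expanding and making the result monic gives the answer.

k⁷+9k⁶+38k⁵−518k⁴−4359k³−13447k²+4704k+843780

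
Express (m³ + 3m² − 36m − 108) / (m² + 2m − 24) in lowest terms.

Euclidean algorithm in ℚ[m]:
  m³ + 3m² − 36m − 108 = (m + 1)(m² + 2m − 24) + (−14m − 84)
  m² + 2m − 24 = (−(1/14)m + 2/7)(−14m − 84) + (0)
Last nonzero remainder: −14m − 84. Dividing through by −14 gives the monic gcd m + 6.
Cancel m + 6 from numerator and denominator to get the reduced form.

(m² − 3m − 18)/(m − 4)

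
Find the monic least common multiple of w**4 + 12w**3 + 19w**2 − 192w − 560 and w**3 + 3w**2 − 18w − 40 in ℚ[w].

w**5 + 14w**4 + 43w**3 − 154w**2 − 944w − 1120

Euclidean algorithm in ℚ[w]:
  w**4 + 12w**3 + 19w**2 − 192w − 560 = (w + 9)(w**3 + 3w**2 − 18w − 40) + (10w**2 + 10w − 200)
  w**3 + 3w**2 − 18w − 40 = ((1/10)w + 1/5)(10w**2 + 10w − 200) + (0)
Last nonzero remainder: 10w**2 + 10w − 200. Dividing through by 10 gives the monic gcd w**2 + w − 20.
Then lcm(f, g) = f·g / gcd(f, g); expanding and making the result monic gives the answer.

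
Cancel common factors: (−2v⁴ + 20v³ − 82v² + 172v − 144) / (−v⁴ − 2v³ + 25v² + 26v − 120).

By polynomial division,
  −2v⁴ + 20v³ − 82v² + 172v − 144 = (2)(−v⁴ − 2v³ + 25v² + 26v − 120) + (24v³ − 132v² + 120v + 96)
  −v⁴ − 2v³ + 25v² + 26v − 120 = (−(1/24)v − 5/16)(24v³ − 132v² + 120v + 96) + (−(45/4)v² + (135/2)v − 90)
  24v³ − 132v² + 120v + 96 = (−(32/15)v − 16/15)(−(45/4)v² + (135/2)v − 90) + (0)
Last nonzero remainder: −(45/4)v² + (135/2)v − 90. Dividing through by −45/4 gives the monic gcd v² − 6v + 8.
Cancel v² − 6v + 8 from numerator and denominator to get the reduced form.

(2v² − 8v + 18)/(v² + 8v + 15)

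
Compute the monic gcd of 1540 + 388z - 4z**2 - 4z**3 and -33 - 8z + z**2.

Apply the Euclidean algorithm:
  -4z**3 - 4z**2 + 388z + 1540 = (-4z - 36)(z**2 - 8z - 33) + (-32z + 352)
  z**2 - 8z - 33 = (-(1/32)z - 3/32)(-32z + 352) + (0)
Last nonzero remainder: -32z + 352. Dividing through by -32 gives the monic gcd z - 11.

-11 + z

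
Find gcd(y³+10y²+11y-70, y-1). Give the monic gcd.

1

By polynomial division,
  y³+10y²+11y-70 = (y²+11y+22)(y-1) + (-48)
  y-1 = (-(1/48)y+1/48)(-48) + (0)
The last nonzero remainder is the constant -48, so the polynomials are coprime and gcd = 1.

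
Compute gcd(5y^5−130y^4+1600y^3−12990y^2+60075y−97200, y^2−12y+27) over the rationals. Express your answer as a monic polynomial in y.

y^2−12y+27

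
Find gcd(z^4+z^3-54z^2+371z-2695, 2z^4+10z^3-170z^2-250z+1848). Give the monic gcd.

z^2+4z-77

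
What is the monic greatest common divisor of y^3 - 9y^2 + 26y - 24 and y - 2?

y - 2

By polynomial division,
  y^3 - 9y^2 + 26y - 24 = (y^2 - 7y + 12)(y - 2) + (0)
The last nonzero remainder y - 2 is already monic.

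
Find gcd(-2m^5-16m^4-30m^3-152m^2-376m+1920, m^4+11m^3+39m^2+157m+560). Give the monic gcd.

m^3+4m^2+11m+80

By polynomial division,
  -2m^5-16m^4-30m^3-152m^2-376m+1920 = (-2m+6)(m^4+11m^3+39m^2+157m+560) + (-18m^3-72m^2-198m-1440)
  m^4+11m^3+39m^2+157m+560 = (-(1/18)m-7/18)(-18m^3-72m^2-198m-1440) + (0)
Last nonzero remainder: -18m^3-72m^2-198m-1440. Dividing through by -18 gives the monic gcd m^3+4m^2+11m+80.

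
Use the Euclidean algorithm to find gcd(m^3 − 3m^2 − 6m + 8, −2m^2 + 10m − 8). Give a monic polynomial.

m^2 − 5m + 4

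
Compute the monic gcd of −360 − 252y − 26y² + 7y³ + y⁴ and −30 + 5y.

Euclidean algorithm in ℚ[y]:
  y⁴ + 7y³ − 26y² − 252y − 360 = ((1/5)y³ + (13/5)y² + (52/5)y + 12)(5y − 30) + (0)
Last nonzero remainder: 5y − 30. Dividing through by 5 gives the monic gcd y − 6.

−6 + y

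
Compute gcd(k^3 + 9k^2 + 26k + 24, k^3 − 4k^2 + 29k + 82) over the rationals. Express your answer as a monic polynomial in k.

k + 2

Apply the Euclidean algorithm:
  k^3 + 9k^2 + 26k + 24 = (k^3 − 4k^2 + 29k + 82) + (13k^2 − 3k − 58)
  k^3 − 4k^2 + 29k + 82 = ((1/13)k − 49/169)(13k^2 − 3k − 58) + ((5508/169)k + 11016/169)
  13k^2 − 3k − 58 = ((2197/5508)k − 4901/5508)((5508/169)k + 11016/169) + (0)
Last nonzero remainder: (5508/169)k + 11016/169. Dividing through by 5508/169 gives the monic gcd k + 2.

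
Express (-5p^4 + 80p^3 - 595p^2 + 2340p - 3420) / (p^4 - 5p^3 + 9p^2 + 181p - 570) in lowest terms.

(-5p + 30)/(p + 5)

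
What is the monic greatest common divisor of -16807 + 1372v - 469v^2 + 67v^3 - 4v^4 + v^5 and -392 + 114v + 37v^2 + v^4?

Apply the Euclidean algorithm:
  v^5 - 4v^4 + 67v^3 - 469v^2 + 1372v - 16807 = (v - 4)(v^4 + 37v^2 + 114v - 392) + (30v^3 - 435v^2 + 2220v - 18375)
  v^4 + 37v^2 + 114v - 392 = ((1/30)v + 29/60)(30v^3 - 435v^2 + 2220v - 18375) + ((693/4)v^2 - (693/2)v + 33957/4)
  30v^3 - 435v^2 + 2220v - 18375 = ((40/231)v - 500/231)((693/4)v^2 - (693/2)v + 33957/4) + (0)
Last nonzero remainder: (693/4)v^2 - (693/2)v + 33957/4. Dividing through by 693/4 gives the monic gcd v^2 - 2v + 49.

49 - 2v + v^2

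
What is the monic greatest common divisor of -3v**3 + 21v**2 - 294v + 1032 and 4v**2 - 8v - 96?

By polynomial division,
  -3v**3 + 21v**2 - 294v + 1032 = (-(3/4)v + 15/4)(4v**2 - 8v - 96) + (-336v + 1392)
  4v**2 - 8v - 96 = (-(1/84)v - 5/196)(-336v + 1392) + (-2964/49)
  -336v + 1392 = ((1372/247)v - 5684/247)(-2964/49) + (0)
The last nonzero remainder is the constant -2964/49, so the polynomials are coprime and gcd = 1.

1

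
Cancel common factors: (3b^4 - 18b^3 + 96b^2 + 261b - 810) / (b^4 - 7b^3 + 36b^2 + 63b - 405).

Apply the Euclidean algorithm:
  3b^4 - 18b^3 + 96b^2 + 261b - 810 = (3)(b^4 - 7b^3 + 36b^2 + 63b - 405) + (3b^3 - 12b^2 + 72b + 405)
  b^4 - 7b^3 + 36b^2 + 63b - 405 = ((1/3)b - 1)(3b^3 - 12b^2 + 72b + 405) + (0)
Last nonzero remainder: 3b^3 - 12b^2 + 72b + 405. Dividing through by 3 gives the monic gcd b^3 - 4b^2 + 24b + 135.
Cancel b^3 - 4b^2 + 24b + 135 from numerator and denominator to get the reduced form.

(3b - 6)/(b - 3)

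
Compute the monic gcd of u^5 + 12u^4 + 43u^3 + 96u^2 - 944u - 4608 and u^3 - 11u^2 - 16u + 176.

u^2 - 16

Euclidean algorithm in ℚ[u]:
  u^5 + 12u^4 + 43u^3 + 96u^2 - 944u - 4608 = (u^2 + 23u + 312)(u^3 - 11u^2 - 16u + 176) + (3720u^2 - 59520)
  u^3 - 11u^2 - 16u + 176 = ((1/3720)u - 11/3720)(3720u^2 - 59520) + (0)
Last nonzero remainder: 3720u^2 - 59520. Dividing through by 3720 gives the monic gcd u^2 - 16.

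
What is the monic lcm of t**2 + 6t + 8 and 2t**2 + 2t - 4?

Euclidean algorithm in ℚ[t]:
  t**2 + 6t + 8 = (1/2)(2t**2 + 2t - 4) + (5t + 10)
  2t**2 + 2t - 4 = ((2/5)t - 2/5)(5t + 10) + (0)
Last nonzero remainder: 5t + 10. Dividing through by 5 gives the monic gcd t + 2.
Then lcm(f, g) = f·g / gcd(f, g); expanding and making the result monic gives the answer.

t**3 + 5t**2 + 2t - 8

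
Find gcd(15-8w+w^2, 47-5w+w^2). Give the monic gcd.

Repeated division with remainder:
  w^2-8w+15 = (w^2-5w+47) + (-3w-32)
  w^2-5w+47 = (-(1/3)w+47/9)(-3w-32) + (1927/9)
  -3w-32 = (-(27/1927)w-288/1927)(1927/9) + (0)
The last nonzero remainder is the constant 1927/9, so the polynomials are coprime and gcd = 1.

1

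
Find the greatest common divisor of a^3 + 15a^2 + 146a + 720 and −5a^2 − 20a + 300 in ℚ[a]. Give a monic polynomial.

By polynomial division,
  a^3 + 15a^2 + 146a + 720 = (−(1/5)a − 11/5)(−5a^2 − 20a + 300) + (162a + 1380)
  −5a^2 − 20a + 300 = (−(5/162)a + 305/2187)(162a + 1380) + (78400/729)
  162a + 1380 = ((59049/39200)a + 50301/3920)(78400/729) + (0)
The last nonzero remainder is the constant 78400/729, so the polynomials are coprime and gcd = 1.

1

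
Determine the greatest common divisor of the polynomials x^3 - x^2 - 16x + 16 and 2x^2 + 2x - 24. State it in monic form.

x + 4

Euclidean algorithm in ℚ[x]:
  x^3 - x^2 - 16x + 16 = ((1/2)x - 1)(2x^2 + 2x - 24) + (-2x - 8)
  2x^2 + 2x - 24 = (-x + 3)(-2x - 8) + (0)
Last nonzero remainder: -2x - 8. Dividing through by -2 gives the monic gcd x + 4.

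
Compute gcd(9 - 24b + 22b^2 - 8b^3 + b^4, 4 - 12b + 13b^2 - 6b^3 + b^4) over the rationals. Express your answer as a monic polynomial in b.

Repeated division with remainder:
  b^4 - 8b^3 + 22b^2 - 24b + 9 = (b^4 - 6b^3 + 13b^2 - 12b + 4) + (-2b^3 + 9b^2 - 12b + 5)
  b^4 - 6b^3 + 13b^2 - 12b + 4 = (-(1/2)b + 3/4)(-2b^3 + 9b^2 - 12b + 5) + ((1/4)b^2 - (1/2)b + 1/4)
  -2b^3 + 9b^2 - 12b + 5 = (-8b + 20)((1/4)b^2 - (1/2)b + 1/4) + (0)
Last nonzero remainder: (1/4)b^2 - (1/2)b + 1/4. Dividing through by 1/4 gives the monic gcd b^2 - 2b + 1.

1 - 2b + b^2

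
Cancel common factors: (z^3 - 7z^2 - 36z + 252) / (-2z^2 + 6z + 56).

(-z^2 + 36)/(2z + 8)

Repeated division with remainder:
  z^3 - 7z^2 - 36z + 252 = (-(1/2)z + 2)(-2z^2 + 6z + 56) + (-20z + 140)
  -2z^2 + 6z + 56 = ((1/10)z + 2/5)(-20z + 140) + (0)
Last nonzero remainder: -20z + 140. Dividing through by -20 gives the monic gcd z - 7.
Cancel z - 7 from numerator and denominator to get the reduced form.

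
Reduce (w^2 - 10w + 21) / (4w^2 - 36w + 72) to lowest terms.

(w - 7)/(4w - 24)

Repeated division with remainder:
  w^2 - 10w + 21 = (1/4)(4w^2 - 36w + 72) + (-w + 3)
  4w^2 - 36w + 72 = (-4w + 24)(-w + 3) + (0)
Last nonzero remainder: -w + 3. Dividing through by -1 gives the monic gcd w - 3.
Cancel w - 3 from numerator and denominator to get the reduced form.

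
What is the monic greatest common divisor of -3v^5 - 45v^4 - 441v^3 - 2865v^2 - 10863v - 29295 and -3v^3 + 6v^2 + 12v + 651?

v^2 + 5v + 31

Apply the Euclidean algorithm:
  -3v^5 - 45v^4 - 441v^3 - 2865v^2 - 10863v - 29295 = (v^2 + 17v + 185)(-3v^3 + 6v^2 + 12v + 651) + (-4830v^2 - 24150v - 149730)
  -3v^3 + 6v^2 + 12v + 651 = ((1/1610)v - 1/230)(-4830v^2 - 24150v - 149730) + (0)
Last nonzero remainder: -4830v^2 - 24150v - 149730. Dividing through by -4830 gives the monic gcd v^2 + 5v + 31.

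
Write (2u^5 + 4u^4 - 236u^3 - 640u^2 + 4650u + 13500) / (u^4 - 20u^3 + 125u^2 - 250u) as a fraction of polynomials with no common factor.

Repeated division with remainder:
  2u^5 + 4u^4 - 236u^3 - 640u^2 + 4650u + 13500 = (2u + 44)(u^4 - 20u^3 + 125u^2 - 250u) + (394u^3 - 5640u^2 + 15650u + 13500)
  u^4 - 20u^3 + 125u^2 - 250u = ((1/394)u - 560/38809)(394u^3 - 5640u^2 + 15650u + 13500) + ((151200/38809)u^2 - (2268000/38809)u + 7560000/38809)
  394u^3 - 5640u^2 + 15650u + 13500 = ((7645373/75600)u + 38809/560)((151200/38809)u^2 - (2268000/38809)u + 7560000/38809) + (0)
Last nonzero remainder: (151200/38809)u^2 - (2268000/38809)u + 7560000/38809. Dividing through by 151200/38809 gives the monic gcd u^2 - 15u + 50.
Cancel u^2 - 15u + 50 from numerator and denominator to get the reduced form.

(2u^3 + 34u^2 + 174u + 270)/(u^2 - 5u)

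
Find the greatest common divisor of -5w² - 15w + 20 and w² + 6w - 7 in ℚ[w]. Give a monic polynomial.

w - 1

Repeated division with remainder:
  -5w² - 15w + 20 = (-5)(w² + 6w - 7) + (15w - 15)
  w² + 6w - 7 = ((1/15)w + 7/15)(15w - 15) + (0)
Last nonzero remainder: 15w - 15. Dividing through by 15 gives the monic gcd w - 1.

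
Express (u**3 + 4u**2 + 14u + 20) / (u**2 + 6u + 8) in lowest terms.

(u**2 + 2u + 10)/(u + 4)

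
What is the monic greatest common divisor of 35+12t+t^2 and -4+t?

1

Repeated division with remainder:
  t^2+12t+35 = (t+16)(t-4) + (99)
  t-4 = ((1/99)t-4/99)(99) + (0)
The last nonzero remainder is the constant 99, so the polynomials are coprime and gcd = 1.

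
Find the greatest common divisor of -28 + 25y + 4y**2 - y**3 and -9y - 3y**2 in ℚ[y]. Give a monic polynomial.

1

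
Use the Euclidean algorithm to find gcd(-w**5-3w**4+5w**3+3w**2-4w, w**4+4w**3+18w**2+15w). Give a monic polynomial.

Apply the Euclidean algorithm:
  -w**5-3w**4+5w**3+3w**2-4w = (-w+1)(w**4+4w**3+18w**2+15w) + (19w**3-19w)
  w**4+4w**3+18w**2+15w = ((1/19)w+4/19)(19w**3-19w) + (19w**2+19w)
  19w**3-19w = (w-1)(19w**2+19w) + (0)
Last nonzero remainder: 19w**2+19w. Dividing through by 19 gives the monic gcd w**2+w.

w**2+w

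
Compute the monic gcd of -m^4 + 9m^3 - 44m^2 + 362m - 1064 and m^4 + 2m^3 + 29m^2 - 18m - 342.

m^2 + 2m + 38

Repeated division with remainder:
  -m^4 + 9m^3 - 44m^2 + 362m - 1064 = (-1)(m^4 + 2m^3 + 29m^2 - 18m - 342) + (11m^3 - 15m^2 + 344m - 1406)
  m^4 + 2m^3 + 29m^2 - 18m - 342 = ((1/11)m + 37/121)(11m^3 - 15m^2 + 344m - 1406) + ((280/121)m^2 + (560/121)m + 10640/121)
  11m^3 - 15m^2 + 344m - 1406 = ((1331/280)m - 4477/280)((280/121)m^2 + (560/121)m + 10640/121) + (0)
Last nonzero remainder: (280/121)m^2 + (560/121)m + 10640/121. Dividing through by 280/121 gives the monic gcd m^2 + 2m + 38.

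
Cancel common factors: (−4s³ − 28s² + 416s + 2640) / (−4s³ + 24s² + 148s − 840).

(s² + s − 110)/(s² − 12s + 35)

Euclidean algorithm in ℚ[s]:
  −4s³ − 28s² + 416s + 2640 = (−4s³ + 24s² + 148s − 840) + (−52s² + 268s + 3480)
  −4s³ + 24s² + 148s − 840 = ((1/13)s − 11/169)(−52s² + 268s + 3480) + (−(17280/169)s − 103680/169)
  −52s² + 268s + 3480 = ((2197/4320)s − 4901/864)(−(17280/169)s − 103680/169) + (0)
Last nonzero remainder: −(17280/169)s − 103680/169. Dividing through by −17280/169 gives the monic gcd s + 6.
Cancel s + 6 from numerator and denominator to get the reduced form.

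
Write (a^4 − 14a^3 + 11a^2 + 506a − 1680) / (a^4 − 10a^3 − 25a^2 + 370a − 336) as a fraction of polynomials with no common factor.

(a − 5)/(a − 1)

Repeated division with remainder:
  a^4 − 14a^3 + 11a^2 + 506a − 1680 = (a^4 − 10a^3 − 25a^2 + 370a − 336) + (−4a^3 + 36a^2 + 136a − 1344)
  a^4 − 10a^3 − 25a^2 + 370a − 336 = (−(1/4)a + 1/4)(−4a^3 + 36a^2 + 136a − 1344) + (0)
Last nonzero remainder: −4a^3 + 36a^2 + 136a − 1344. Dividing through by −4 gives the monic gcd a^3 − 9a^2 − 34a + 336.
Cancel a^3 − 9a^2 − 34a + 336 from numerator and denominator to get the reduced form.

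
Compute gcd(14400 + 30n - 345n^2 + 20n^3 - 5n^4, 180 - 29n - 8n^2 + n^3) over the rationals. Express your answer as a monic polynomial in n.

Repeated division with remainder:
  -5n^4 + 20n^3 - 345n^2 + 30n + 14400 = (-5n - 20)(n^3 - 8n^2 - 29n + 180) + (-650n^2 + 350n + 18000)
  n^3 - 8n^2 - 29n + 180 = (-(1/650)n + 97/8450)(-650n^2 + 350n + 18000) + (-(900/169)n - 4500/169)
  -650n^2 + 350n + 18000 = ((2197/18)n - 676)(-(900/169)n - 4500/169) + (0)
Last nonzero remainder: -(900/169)n - 4500/169. Dividing through by -900/169 gives the monic gcd n + 5.

5 + n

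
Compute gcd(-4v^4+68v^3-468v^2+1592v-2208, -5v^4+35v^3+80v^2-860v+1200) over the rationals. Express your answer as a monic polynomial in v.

v^2-10v+24

By polynomial division,
  -4v^4+68v^3-468v^2+1592v-2208 = (4/5)(-5v^4+35v^3+80v^2-860v+1200) + (40v^3-532v^2+2280v-3168)
  -5v^4+35v^3+80v^2-860v+1200 = (-(1/8)v-63/80)(40v^3-532v^2+2280v-3168) + (-(1079/20)v^2+(1079/2)v-6474/5)
  40v^3-532v^2+2280v-3168 = (-(800/1079)v+2640/1079)(-(1079/20)v^2+(1079/2)v-6474/5) + (0)
Last nonzero remainder: -(1079/20)v^2+(1079/2)v-6474/5. Dividing through by -1079/20 gives the monic gcd v^2-10v+24.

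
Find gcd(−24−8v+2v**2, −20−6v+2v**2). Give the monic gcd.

By polynomial division,
  2v**2−8v−24 = (2v**2−6v−20) + (−2v−4)
  2v**2−6v−20 = (−v+5)(−2v−4) + (0)
Last nonzero remainder: −2v−4. Dividing through by −2 gives the monic gcd v+2.

2+v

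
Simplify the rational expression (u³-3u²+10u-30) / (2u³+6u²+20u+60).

(u-3)/(2u+6)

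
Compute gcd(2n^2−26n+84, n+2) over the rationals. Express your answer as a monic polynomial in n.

Euclidean algorithm in ℚ[n]:
  2n^2−26n+84 = (2n−30)(n+2) + (144)
  n+2 = ((1/144)n+1/72)(144) + (0)
The last nonzero remainder is the constant 144, so the polynomials are coprime and gcd = 1.

1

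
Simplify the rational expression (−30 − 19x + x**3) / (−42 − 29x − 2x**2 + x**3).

Repeated division with remainder:
  x**3 − 19x − 30 = (x**3 − 2x**2 − 29x − 42) + (2x**2 + 10x + 12)
  x**3 − 2x**2 − 29x − 42 = ((1/2)x − 7/2)(2x**2 + 10x + 12) + (0)
Last nonzero remainder: 2x**2 + 10x + 12. Dividing through by 2 gives the monic gcd x**2 + 5x + 6.
Cancel x**2 + 5x + 6 from numerator and denominator to get the reduced form.

(−5 + x)/(−7 + x)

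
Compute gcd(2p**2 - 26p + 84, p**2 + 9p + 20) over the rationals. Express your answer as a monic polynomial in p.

1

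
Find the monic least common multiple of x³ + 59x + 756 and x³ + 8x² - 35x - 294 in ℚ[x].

By polynomial division,
  x³ + 59x + 756 = (x³ + 8x² - 35x - 294) + (-8x² + 94x + 1050)
  x³ + 8x² - 35x - 294 = (-(1/8)x - 79/32)(-8x² + 94x + 1050) + ((5253/16)x + 36771/16)
  -8x² + 94x + 1050 = (-(128/5253)x + 800/1751)((5253/16)x + 36771/16) + (0)
Last nonzero remainder: (5253/16)x + 36771/16. Dividing through by 5253/16 gives the monic gcd x + 7.
Then lcm(f, g) = f·g / gcd(f, g); expanding and making the result monic gives the answer.

x⁵ + x⁴ + 17x³ + 815x² - 1722x - 31752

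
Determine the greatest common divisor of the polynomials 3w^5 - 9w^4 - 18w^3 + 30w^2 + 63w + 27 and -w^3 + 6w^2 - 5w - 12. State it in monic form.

Apply the Euclidean algorithm:
  3w^5 - 9w^4 - 18w^3 + 30w^2 + 63w + 27 = (-3w^2 - 9w - 21)(-w^3 + 6w^2 - 5w - 12) + (75w^2 - 150w - 225)
  -w^3 + 6w^2 - 5w - 12 = (-(1/75)w + 4/75)(75w^2 - 150w - 225) + (0)
Last nonzero remainder: 75w^2 - 150w - 225. Dividing through by 75 gives the monic gcd w^2 - 2w - 3.

w^2 - 2w - 3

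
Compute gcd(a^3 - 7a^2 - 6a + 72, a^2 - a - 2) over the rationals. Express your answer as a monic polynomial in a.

1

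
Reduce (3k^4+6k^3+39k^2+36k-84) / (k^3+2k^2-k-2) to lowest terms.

Repeated division with remainder:
  3k^4+6k^3+39k^2+36k-84 = (3k)(k^3+2k^2-k-2) + (42k^2+42k-84)
  k^3+2k^2-k-2 = ((1/42)k+1/42)(42k^2+42k-84) + (0)
Last nonzero remainder: 42k^2+42k-84. Dividing through by 42 gives the monic gcd k^2+k-2.
Cancel k^2+k-2 from numerator and denominator to get the reduced form.

(3k^2+3k+42)/(k+1)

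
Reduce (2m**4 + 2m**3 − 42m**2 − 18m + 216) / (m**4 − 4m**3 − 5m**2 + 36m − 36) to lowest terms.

(2m**2 + 2m − 24)/(m**2 − 4m + 4)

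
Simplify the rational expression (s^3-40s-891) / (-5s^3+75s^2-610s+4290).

Apply the Euclidean algorithm:
  s^3-40s-891 = (-1/5)(-5s^3+75s^2-610s+4290) + (15s^2-162s-33)
  -5s^3+75s^2-610s+4290 = (-(1/3)s+7/5)(15s^2-162s-33) + (-(1971/5)s+21681/5)
  15s^2-162s-33 = (-(25/657)s-5/657)(-(1971/5)s+21681/5) + (0)
Last nonzero remainder: -(1971/5)s+21681/5. Dividing through by -1971/5 gives the monic gcd s-11.
Cancel s-11 from numerator and denominator to get the reduced form.

(-s^2-11s-81)/(5s^2-20s+390)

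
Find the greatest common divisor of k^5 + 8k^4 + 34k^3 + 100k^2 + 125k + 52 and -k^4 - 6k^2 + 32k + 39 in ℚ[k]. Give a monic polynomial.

k^3 + 3k^2 + 15k + 13

Repeated division with remainder:
  k^5 + 8k^4 + 34k^3 + 100k^2 + 125k + 52 = (-k - 8)(-k^4 - 6k^2 + 32k + 39) + (28k^3 + 84k^2 + 420k + 364)
  -k^4 - 6k^2 + 32k + 39 = (-(1/28)k + 3/28)(28k^3 + 84k^2 + 420k + 364) + (0)
Last nonzero remainder: 28k^3 + 84k^2 + 420k + 364. Dividing through by 28 gives the monic gcd k^3 + 3k^2 + 15k + 13.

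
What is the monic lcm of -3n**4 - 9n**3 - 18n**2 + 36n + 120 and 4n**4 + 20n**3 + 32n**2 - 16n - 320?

Repeated division with remainder:
  -3n**4 - 9n**3 - 18n**2 + 36n + 120 = (-3/4)(4n**4 + 20n**3 + 32n**2 - 16n - 320) + (6n**3 + 6n**2 + 24n - 120)
  4n**4 + 20n**3 + 32n**2 - 16n - 320 = ((2/3)n + 8/3)(6n**3 + 6n**2 + 24n - 120) + (0)
Last nonzero remainder: 6n**3 + 6n**2 + 24n - 120. Dividing through by 6 gives the monic gcd n**3 + n**2 + 4n - 20.
Then lcm(f, g) = f·g / gcd(f, g); expanding and making the result monic gives the answer.

n**5 + 7n**4 + 18n**3 + 12n**2 - 88n - 160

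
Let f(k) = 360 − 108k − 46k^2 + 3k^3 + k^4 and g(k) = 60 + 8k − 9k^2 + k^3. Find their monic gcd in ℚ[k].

−6 + k

Apply the Euclidean algorithm:
  k^4 + 3k^3 − 46k^2 − 108k + 360 = (k + 12)(k^3 − 9k^2 + 8k + 60) + (54k^2 − 264k − 360)
  k^3 − 9k^2 + 8k + 60 = ((1/54)k − 37/486)(54k^2 − 264k − 360) + (−(440/81)k + 880/27)
  54k^2 − 264k − 360 = (−(2187/220)k − 243/22)(−(440/81)k + 880/27) + (0)
Last nonzero remainder: −(440/81)k + 880/27. Dividing through by −440/81 gives the monic gcd k − 6.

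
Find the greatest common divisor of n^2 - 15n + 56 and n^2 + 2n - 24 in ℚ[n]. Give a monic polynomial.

1

Repeated division with remainder:
  n^2 - 15n + 56 = (n^2 + 2n - 24) + (-17n + 80)
  n^2 + 2n - 24 = (-(1/17)n - 114/289)(-17n + 80) + (2184/289)
  -17n + 80 = (-(4913/2184)n + 2890/273)(2184/289) + (0)
The last nonzero remainder is the constant 2184/289, so the polynomials are coprime and gcd = 1.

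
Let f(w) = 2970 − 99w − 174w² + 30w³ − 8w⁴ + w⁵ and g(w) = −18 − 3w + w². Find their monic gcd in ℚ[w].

−18 − 3w + w²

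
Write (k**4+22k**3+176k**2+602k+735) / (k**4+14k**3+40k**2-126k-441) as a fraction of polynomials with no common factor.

(k+5)/(k-3)

Apply the Euclidean algorithm:
  k**4+22k**3+176k**2+602k+735 = (k**4+14k**3+40k**2-126k-441) + (8k**3+136k**2+728k+1176)
  k**4+14k**3+40k**2-126k-441 = ((1/8)k-3/8)(8k**3+136k**2+728k+1176) + (0)
Last nonzero remainder: 8k**3+136k**2+728k+1176. Dividing through by 8 gives the monic gcd k**3+17k**2+91k+147.
Cancel k**3+17k**2+91k+147 from numerator and denominator to get the reduced form.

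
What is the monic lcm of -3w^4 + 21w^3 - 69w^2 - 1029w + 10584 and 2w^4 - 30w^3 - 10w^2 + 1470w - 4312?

w^6 - 22w^5 + 172w^4 - 310w^3 - 7661w^2 + 68012w - 155232

Euclidean algorithm in ℚ[w]:
  -3w^4 + 21w^3 - 69w^2 - 1029w + 10584 = (-3/2)(2w^4 - 30w^3 - 10w^2 + 1470w - 4312) + (-24w^3 - 84w^2 + 1176w + 4116)
  2w^4 - 30w^3 - 10w^2 + 1470w - 4312 = (-(1/12)w + 37/24)(-24w^3 - 84w^2 + 1176w + 4116) + ((435/2)w^2 - 21315/2)
  -24w^3 - 84w^2 + 1176w + 4116 = (-(16/145)w - 56/145)((435/2)w^2 - 21315/2) + (0)
Last nonzero remainder: (435/2)w^2 - 21315/2. Dividing through by 435/2 gives the monic gcd w^2 - 49.
Then lcm(f, g) = f·g / gcd(f, g); expanding and making the result monic gives the answer.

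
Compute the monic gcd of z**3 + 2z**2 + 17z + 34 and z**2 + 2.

1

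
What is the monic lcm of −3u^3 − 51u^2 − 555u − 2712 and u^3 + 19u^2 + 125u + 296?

u^5 + 28u^4 + 409u^3 + 3568u^2 + 16789u + 33448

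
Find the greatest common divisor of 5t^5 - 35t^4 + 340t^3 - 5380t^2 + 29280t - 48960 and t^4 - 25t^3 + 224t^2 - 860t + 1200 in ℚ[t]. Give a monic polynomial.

By polynomial division,
  5t^5 - 35t^4 + 340t^3 - 5380t^2 + 29280t - 48960 = (5t + 90)(t^4 - 25t^3 + 224t^2 - 860t + 1200) + (1470t^3 - 21240t^2 + 100680t - 156960)
  t^4 - 25t^3 + 224t^2 - 860t + 1200 = ((1/1470)t - 517/72030)(1470t^3 - 21240t^2 + 100680t - 156960) + ((7344/2401)t^2 - (73440/2401)t + 176256/2401)
  1470t^3 - 21240t^2 + 100680t - 156960 = ((588245/1224)t - 1308545/612)((7344/2401)t^2 - (73440/2401)t + 176256/2401) + (0)
Last nonzero remainder: (7344/2401)t^2 - (73440/2401)t + 176256/2401. Dividing through by 7344/2401 gives the monic gcd t^2 - 10t + 24.

t^2 - 10t + 24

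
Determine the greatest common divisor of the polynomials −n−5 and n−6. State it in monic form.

1

Repeated division with remainder:
  −n−5 = (−1)(n−6) + (−11)
  n−6 = (−(1/11)n+6/11)(−11) + (0)
The last nonzero remainder is the constant −11, so the polynomials are coprime and gcd = 1.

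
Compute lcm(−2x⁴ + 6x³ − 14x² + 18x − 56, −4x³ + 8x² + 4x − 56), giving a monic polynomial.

Apply the Euclidean algorithm:
  −2x⁴ + 6x³ − 14x² + 18x − 56 = ((1/2)x − 1/2)(−4x³ + 8x² + 4x − 56) + (−12x² + 48x − 84)
  −4x³ + 8x² + 4x − 56 = ((1/3)x + 2/3)(−12x² + 48x − 84) + (0)
Last nonzero remainder: −12x² + 48x − 84. Dividing through by −12 gives the monic gcd x² − 4x + 7.
Then lcm(f, g) = f·g / gcd(f, g); expanding and making the result monic gives the answer.

x⁵ − x⁴ + x³ + 5x² + 10x + 56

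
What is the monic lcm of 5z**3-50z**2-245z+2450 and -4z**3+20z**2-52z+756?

z**5-8z**4-42z**3+122z**2-343z+13230

Repeated division with remainder:
  5z**3-50z**2-245z+2450 = (-5/4)(-4z**3+20z**2-52z+756) + (-25z**2-310z+3395)
  -4z**3+20z**2-52z+756 = ((4/25)z-348/125)(-25z**2-310z+3395) + (-(36456/25)z+255192/25)
  -25z**2-310z+3395 = ((625/36456)z+12125/36456)(-(36456/25)z+255192/25) + (0)
Last nonzero remainder: -(36456/25)z+255192/25. Dividing through by -36456/25 gives the monic gcd z-7.
Then lcm(f, g) = f·g / gcd(f, g); expanding and making the result monic gives the answer.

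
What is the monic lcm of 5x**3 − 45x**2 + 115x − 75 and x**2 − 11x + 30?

Apply the Euclidean algorithm:
  5x**3 − 45x**2 + 115x − 75 = (5x + 10)(x**2 − 11x + 30) + (75x − 375)
  x**2 − 11x + 30 = ((1/75)x − 2/25)(75x − 375) + (0)
Last nonzero remainder: 75x − 375. Dividing through by 75 gives the monic gcd x − 5.
Then lcm(f, g) = f·g / gcd(f, g); expanding and making the result monic gives the answer.

x**4 − 15x**3 + 77x**2 − 153x + 90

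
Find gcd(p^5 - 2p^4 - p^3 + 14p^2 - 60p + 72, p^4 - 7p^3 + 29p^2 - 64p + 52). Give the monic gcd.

p^2 - 4p + 4

Repeated division with remainder:
  p^5 - 2p^4 - p^3 + 14p^2 - 60p + 72 = (p + 5)(p^4 - 7p^3 + 29p^2 - 64p + 52) + (5p^3 - 67p^2 + 208p - 188)
  p^4 - 7p^3 + 29p^2 - 64p + 52 = ((1/5)p + 32/25)(5p^3 - 67p^2 + 208p - 188) + ((1829/25)p^2 - (7316/25)p + 7316/25)
  5p^3 - 67p^2 + 208p - 188 = ((125/1829)p - 1175/1829)((1829/25)p^2 - (7316/25)p + 7316/25) + (0)
Last nonzero remainder: (1829/25)p^2 - (7316/25)p + 7316/25. Dividing through by 1829/25 gives the monic gcd p^2 - 4p + 4.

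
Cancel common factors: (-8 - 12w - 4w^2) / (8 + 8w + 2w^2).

(-2 - 2w)/(2 + w)

Euclidean algorithm in ℚ[w]:
  -4w^2 - 12w - 8 = (-2)(2w^2 + 8w + 8) + (4w + 8)
  2w^2 + 8w + 8 = ((1/2)w + 1)(4w + 8) + (0)
Last nonzero remainder: 4w + 8. Dividing through by 4 gives the monic gcd w + 2.
Cancel w + 2 from numerator and denominator to get the reduced form.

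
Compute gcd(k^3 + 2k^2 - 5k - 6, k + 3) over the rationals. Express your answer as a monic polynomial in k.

k + 3

By polynomial division,
  k^3 + 2k^2 - 5k - 6 = (k^2 - k - 2)(k + 3) + (0)
The last nonzero remainder k + 3 is already monic.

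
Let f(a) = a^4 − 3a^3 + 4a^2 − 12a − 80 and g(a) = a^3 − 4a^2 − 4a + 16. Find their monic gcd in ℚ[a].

Apply the Euclidean algorithm:
  a^4 − 3a^3 + 4a^2 − 12a − 80 = (a + 1)(a^3 − 4a^2 − 4a + 16) + (12a^2 − 24a − 96)
  a^3 − 4a^2 − 4a + 16 = ((1/12)a − 1/6)(12a^2 − 24a − 96) + (0)
Last nonzero remainder: 12a^2 − 24a − 96. Dividing through by 12 gives the monic gcd a^2 − 2a − 8.

a^2 − 2a − 8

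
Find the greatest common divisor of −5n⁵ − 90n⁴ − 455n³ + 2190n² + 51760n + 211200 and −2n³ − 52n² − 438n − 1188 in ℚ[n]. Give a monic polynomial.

n² + 17n + 66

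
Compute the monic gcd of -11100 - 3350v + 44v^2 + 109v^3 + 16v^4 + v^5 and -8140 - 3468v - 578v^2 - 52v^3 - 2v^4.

370 + 124v + 15v^2 + v^3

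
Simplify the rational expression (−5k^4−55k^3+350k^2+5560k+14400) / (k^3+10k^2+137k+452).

(−5k^3−35k^2+490k+3600)/(k^2+6k+113)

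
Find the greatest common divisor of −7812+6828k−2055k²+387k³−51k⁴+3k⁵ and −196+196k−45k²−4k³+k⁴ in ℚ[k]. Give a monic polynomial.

By polynomial division,
  3k⁵−51k⁴+387k³−2055k²+6828k−7812 = (3k−39)(k⁴−4k³−45k²+196k−196) + (366k³−4398k²+15060k−15456)
  k⁴−4k³−45k²+196k−196 = ((1/366)k+163/7442)(366k³−4398k²+15060k−15456) + ((37882/3721)k²−(340938/3721)k+530348/3721)
  366k³−4398k²+15060k−15456 = ((680943/18941)k−2053992/18941)((37882/3721)k²−(340938/3721)k+530348/3721) + (0)
Last nonzero remainder: (37882/3721)k²−(340938/3721)k+530348/3721. Dividing through by 37882/3721 gives the monic gcd k²−9k+14.

14−9k+k²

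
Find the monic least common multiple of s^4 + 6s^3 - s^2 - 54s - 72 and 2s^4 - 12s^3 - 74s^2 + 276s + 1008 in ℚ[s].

Apply the Euclidean algorithm:
  s^4 + 6s^3 - s^2 - 54s - 72 = (1/2)(2s^4 - 12s^3 - 74s^2 + 276s + 1008) + (12s^3 + 36s^2 - 192s - 576)
  2s^4 - 12s^3 - 74s^2 + 276s + 1008 = ((1/6)s - 3/2)(12s^3 + 36s^2 - 192s - 576) + (12s^2 + 84s + 144)
  12s^3 + 36s^2 - 192s - 576 = (s - 4)(12s^2 + 84s + 144) + (0)
Last nonzero remainder: 12s^2 + 84s + 144. Dividing through by 12 gives the monic gcd s^2 + 7s + 12.
Then lcm(f, g) = f·g / gcd(f, g); expanding and making the result monic gives the answer.

s^6 - 7s^5 - 37s^4 + 211s^3 + 588s^2 - 1332s - 3024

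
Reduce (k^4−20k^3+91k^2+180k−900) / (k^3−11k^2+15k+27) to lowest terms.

(k^3−17k^2+40k+300)/(k^2−8k−9)

Apply the Euclidean algorithm:
  k^4−20k^3+91k^2+180k−900 = (k−9)(k^3−11k^2+15k+27) + (−23k^2+288k−657)
  k^3−11k^2+15k+27 = (−(1/23)k−35/529)(−23k^2+288k−657) + ((2904/529)k−8712/529)
  −23k^2+288k−657 = (−(12167/2904)k+38617/968)((2904/529)k−8712/529) + (0)
Last nonzero remainder: (2904/529)k−8712/529. Dividing through by 2904/529 gives the monic gcd k−3.
Cancel k−3 from numerator and denominator to get the reduced form.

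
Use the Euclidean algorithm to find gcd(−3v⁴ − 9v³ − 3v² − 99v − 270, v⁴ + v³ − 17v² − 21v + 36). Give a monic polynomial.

By polynomial division,
  −3v⁴ − 9v³ − 3v² − 99v − 270 = (−3)(v⁴ + v³ − 17v² − 21v + 36) + (−6v³ − 54v² − 162v − 162)
  v⁴ + v³ − 17v² − 21v + 36 = (−(1/6)v + 4/3)(−6v³ − 54v² − 162v − 162) + (28v² + 168v + 252)
  −6v³ − 54v² − 162v − 162 = (−(3/14)v − 9/14)(28v² + 168v + 252) + (0)
Last nonzero remainder: 28v² + 168v + 252. Dividing through by 28 gives the monic gcd v² + 6v + 9.

v² + 6v + 9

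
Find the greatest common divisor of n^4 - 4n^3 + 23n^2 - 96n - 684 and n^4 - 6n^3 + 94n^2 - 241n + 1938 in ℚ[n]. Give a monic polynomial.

n^2 - n + 38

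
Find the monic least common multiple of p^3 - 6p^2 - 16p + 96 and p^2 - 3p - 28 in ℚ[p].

p^4 - 13p^3 + 26p^2 + 208p - 672

By polynomial division,
  p^3 - 6p^2 - 16p + 96 = (p - 3)(p^2 - 3p - 28) + (3p + 12)
  p^2 - 3p - 28 = ((1/3)p - 7/3)(3p + 12) + (0)
Last nonzero remainder: 3p + 12. Dividing through by 3 gives the monic gcd p + 4.
Then lcm(f, g) = f·g / gcd(f, g); expanding and making the result monic gives the answer.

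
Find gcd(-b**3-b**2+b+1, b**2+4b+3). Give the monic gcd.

Apply the Euclidean algorithm:
  -b**3-b**2+b+1 = (-b+3)(b**2+4b+3) + (-8b-8)
  b**2+4b+3 = (-(1/8)b-3/8)(-8b-8) + (0)
Last nonzero remainder: -8b-8. Dividing through by -8 gives the monic gcd b+1.

b+1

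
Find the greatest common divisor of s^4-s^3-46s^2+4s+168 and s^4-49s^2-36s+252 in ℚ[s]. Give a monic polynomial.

Apply the Euclidean algorithm:
  s^4-s^3-46s^2+4s+168 = (s^4-49s^2-36s+252) + (-s^3+3s^2+40s-84)
  s^4-49s^2-36s+252 = (-s-3)(-s^3+3s^2+40s-84) + (0)
Last nonzero remainder: -s^3+3s^2+40s-84. Dividing through by -1 gives the monic gcd s^3-3s^2-40s+84.

s^3-3s^2-40s+84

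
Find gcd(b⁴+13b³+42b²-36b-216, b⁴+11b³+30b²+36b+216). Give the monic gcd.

b²+12b+36

By polynomial division,
  b⁴+13b³+42b²-36b-216 = (b⁴+11b³+30b²+36b+216) + (2b³+12b²-72b-432)
  b⁴+11b³+30b²+36b+216 = ((1/2)b+5/2)(2b³+12b²-72b-432) + (36b²+432b+1296)
  2b³+12b²-72b-432 = ((1/18)b-1/3)(36b²+432b+1296) + (0)
Last nonzero remainder: 36b²+432b+1296. Dividing through by 36 gives the monic gcd b²+12b+36.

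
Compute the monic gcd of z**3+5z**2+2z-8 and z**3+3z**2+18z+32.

z+2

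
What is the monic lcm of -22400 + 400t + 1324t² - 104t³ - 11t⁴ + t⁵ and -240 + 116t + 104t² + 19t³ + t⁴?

Apply the Euclidean algorithm:
  t⁵ - 11t⁴ - 104t³ + 1324t² + 400t - 22400 = (t - 30)(t⁴ + 19t³ + 104t² + 116t - 240) + (362t³ + 4328t² + 4120t - 29600)
  t⁴ + 19t³ + 104t² + 116t - 240 = ((1/362)t + 1275/65522)(362t³ + 4328t² + 4120t - 29600) + ((275184/32761)t² + (3852576/32761)t + 11007360/32761)
  362t³ + 4328t² + 4120t - 29600 = ((5929741/137592)t - 6060785/68796)((275184/32761)t² + (3852576/32761)t + 11007360/32761) + (0)
Last nonzero remainder: (275184/32761)t² + (3852576/32761)t + 11007360/32761. Dividing through by 275184/32761 gives the monic gcd t² + 14t + 40.
Then lcm(f, g) = f·g / gcd(f, g); expanding and making the result monic gives the answer.

134400 - 114400t - 28344t² + 7644t³ + 870t⁴ - 165t⁵ - 6t⁶ + t⁷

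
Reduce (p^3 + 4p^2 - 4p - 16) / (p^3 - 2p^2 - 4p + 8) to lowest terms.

(p + 4)/(p - 2)

Apply the Euclidean algorithm:
  p^3 + 4p^2 - 4p - 16 = (p^3 - 2p^2 - 4p + 8) + (6p^2 - 24)
  p^3 - 2p^2 - 4p + 8 = ((1/6)p - 1/3)(6p^2 - 24) + (0)
Last nonzero remainder: 6p^2 - 24. Dividing through by 6 gives the monic gcd p^2 - 4.
Cancel p^2 - 4 from numerator and denominator to get the reduced form.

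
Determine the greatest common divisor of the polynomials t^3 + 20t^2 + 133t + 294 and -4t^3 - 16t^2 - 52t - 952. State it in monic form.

By polynomial division,
  t^3 + 20t^2 + 133t + 294 = (-1/4)(-4t^3 - 16t^2 - 52t - 952) + (16t^2 + 120t + 56)
  -4t^3 - 16t^2 - 52t - 952 = (-(1/4)t + 7/8)(16t^2 + 120t + 56) + (-143t - 1001)
  16t^2 + 120t + 56 = (-(16/143)t - 8/143)(-143t - 1001) + (0)
Last nonzero remainder: -143t - 1001. Dividing through by -143 gives the monic gcd t + 7.

t + 7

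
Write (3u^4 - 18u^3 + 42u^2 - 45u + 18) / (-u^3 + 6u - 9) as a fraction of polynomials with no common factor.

(-3u^2 + 9u - 6)/(u + 3)

Euclidean algorithm in ℚ[u]:
  3u^4 - 18u^3 + 42u^2 - 45u + 18 = (-3u + 18)(-u^3 + 6u - 9) + (60u^2 - 180u + 180)
  -u^3 + 6u - 9 = (-(1/60)u - 1/20)(60u^2 - 180u + 180) + (0)
Last nonzero remainder: 60u^2 - 180u + 180. Dividing through by 60 gives the monic gcd u^2 - 3u + 3.
Cancel u^2 - 3u + 3 from numerator and denominator to get the reduced form.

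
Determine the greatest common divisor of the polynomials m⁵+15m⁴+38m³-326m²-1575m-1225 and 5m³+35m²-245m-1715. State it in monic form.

By polynomial division,
  m⁵+15m⁴+38m³-326m²-1575m-1225 = ((1/5)m²+(8/5)m+31/5)(5m³+35m²-245m-1715) + (192m²+2688m+9408)
  5m³+35m²-245m-1715 = ((5/192)m-35/192)(192m²+2688m+9408) + (0)
Last nonzero remainder: 192m²+2688m+9408. Dividing through by 192 gives the monic gcd m²+14m+49.

m²+14m+49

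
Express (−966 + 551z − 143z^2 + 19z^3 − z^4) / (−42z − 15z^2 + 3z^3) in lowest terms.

(138 − 59z + 12z^2 − z^3)/(6z + 3z^2)

Euclidean algorithm in ℚ[z]:
  −z^4 + 19z^3 − 143z^2 + 551z − 966 = (−(1/3)z + 14/3)(3z^3 − 15z^2 − 42z) + (−87z^2 + 747z − 966)
  3z^3 − 15z^2 − 42z = (−(1/29)z − 104/841)(−87z^2 + 747z − 966) + ((14352/841)z − 100464/841)
  −87z^2 + 747z − 966 = (−(24389/4784)z + 841/104)((14352/841)z − 100464/841) + (0)
Last nonzero remainder: (14352/841)z − 100464/841. Dividing through by 14352/841 gives the monic gcd z − 7.
Cancel z − 7 from numerator and denominator to get the reduced form.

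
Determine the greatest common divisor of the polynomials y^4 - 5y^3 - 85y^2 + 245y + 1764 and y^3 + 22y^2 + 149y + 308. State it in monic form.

y^2 + 11y + 28

By polynomial division,
  y^4 - 5y^3 - 85y^2 + 245y + 1764 = (y - 27)(y^3 + 22y^2 + 149y + 308) + (360y^2 + 3960y + 10080)
  y^3 + 22y^2 + 149y + 308 = ((1/360)y + 11/360)(360y^2 + 3960y + 10080) + (0)
Last nonzero remainder: 360y^2 + 3960y + 10080. Dividing through by 360 gives the monic gcd y^2 + 11y + 28.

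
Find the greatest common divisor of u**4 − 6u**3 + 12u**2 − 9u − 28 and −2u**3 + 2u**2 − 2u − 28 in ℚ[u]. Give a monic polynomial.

u**2 − 3u + 7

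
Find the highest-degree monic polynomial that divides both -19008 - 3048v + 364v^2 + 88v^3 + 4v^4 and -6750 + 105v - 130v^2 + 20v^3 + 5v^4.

Repeated division with remainder:
  4v^4 + 88v^3 + 364v^2 - 3048v - 19008 = (4/5)(5v^4 + 20v^3 - 130v^2 + 105v - 6750) + (72v^3 + 468v^2 - 3132v - 13608)
  5v^4 + 20v^3 - 130v^2 + 105v - 6750 = ((5/72)v - 25/144)(72v^3 + 468v^2 - 3132v - 13608) + ((675/4)v^2 + (2025/4)v - 18225/2)
  72v^3 + 468v^2 - 3132v - 13608 = ((32/75)v + 112/75)((675/4)v^2 + (2025/4)v - 18225/2) + (0)
Last nonzero remainder: (675/4)v^2 + (2025/4)v - 18225/2. Dividing through by 675/4 gives the monic gcd v^2 + 3v - 54.

-54 + 3v + v^2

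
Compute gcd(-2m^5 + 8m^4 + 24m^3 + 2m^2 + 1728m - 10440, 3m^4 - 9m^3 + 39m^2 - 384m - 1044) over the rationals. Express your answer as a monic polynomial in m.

m^3 - 5m^2 + 23m - 174

By polynomial division,
  -2m^5 + 8m^4 + 24m^3 + 2m^2 + 1728m - 10440 = (-(2/3)m + 2/3)(3m^4 - 9m^3 + 39m^2 - 384m - 1044) + (56m^3 - 280m^2 + 1288m - 9744)
  3m^4 - 9m^3 + 39m^2 - 384m - 1044 = ((3/56)m + 3/28)(56m^3 - 280m^2 + 1288m - 9744) + (0)
Last nonzero remainder: 56m^3 - 280m^2 + 1288m - 9744. Dividing through by 56 gives the monic gcd m^3 - 5m^2 + 23m - 174.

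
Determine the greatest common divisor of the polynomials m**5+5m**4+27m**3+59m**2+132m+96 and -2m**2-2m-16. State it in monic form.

Euclidean algorithm in ℚ[m]:
  m**5+5m**4+27m**3+59m**2+132m+96 = (-(1/2)m**3-2m**2-(15/2)m-6)(-2m**2-2m-16) + (0)
Last nonzero remainder: -2m**2-2m-16. Dividing through by -2 gives the monic gcd m**2+m+8.

m**2+m+8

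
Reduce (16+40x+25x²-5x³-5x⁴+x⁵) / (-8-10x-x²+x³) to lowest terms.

By polynomial division,
  x⁵-5x⁴-5x³+25x²+40x+16 = (x²-4x+1)(x³-x²-10x-8) + (-6x²+18x+24)
  x³-x²-10x-8 = (-(1/6)x-1/3)(-6x²+18x+24) + (0)
Last nonzero remainder: -6x²+18x+24. Dividing through by -6 gives the monic gcd x²-3x-4.
Cancel x²-3x-4 from numerator and denominator to get the reduced form.

(-4-7x-2x²+x³)/(2+x)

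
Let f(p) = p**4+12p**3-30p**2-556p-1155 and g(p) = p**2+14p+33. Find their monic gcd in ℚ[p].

p**2+14p+33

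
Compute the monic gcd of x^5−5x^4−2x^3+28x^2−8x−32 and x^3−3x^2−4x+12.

x^2−4

By polynomial division,
  x^5−5x^4−2x^3+28x^2−8x−32 = (x^2−2x−4)(x^3−3x^2−4x+12) + (−4x^2+16)
  x^3−3x^2−4x+12 = (−(1/4)x+3/4)(−4x^2+16) + (0)
Last nonzero remainder: −4x^2+16. Dividing through by −4 gives the monic gcd x^2−4.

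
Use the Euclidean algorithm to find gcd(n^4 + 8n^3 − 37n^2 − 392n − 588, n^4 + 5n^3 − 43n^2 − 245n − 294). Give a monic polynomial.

Repeated division with remainder:
  n^4 + 8n^3 − 37n^2 − 392n − 588 = (n^4 + 5n^3 − 43n^2 − 245n − 294) + (3n^3 + 6n^2 − 147n − 294)
  n^4 + 5n^3 − 43n^2 − 245n − 294 = ((1/3)n + 1)(3n^3 + 6n^2 − 147n − 294) + (0)
Last nonzero remainder: 3n^3 + 6n^2 − 147n − 294. Dividing through by 3 gives the monic gcd n^3 + 2n^2 − 49n − 98.

n^3 + 2n^2 − 49n − 98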